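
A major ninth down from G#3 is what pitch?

F#2

The ninth's letter: G down two letter names plus an octave → F.
A major ninth is 14 semitones; 14 semitones down from G#3 gives F#2.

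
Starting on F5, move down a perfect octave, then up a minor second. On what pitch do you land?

Gb4

F5 down a perfect octave → F4 (12 semitones).
Up a minor second from F4: Gb4 (1 semitone up).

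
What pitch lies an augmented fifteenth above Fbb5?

Fb7

The letter stays F (same as the start), shifted two octaves up.
An augmented fifteenth is 25 semitones; 25 semitones up from Fbb5 gives Fb7.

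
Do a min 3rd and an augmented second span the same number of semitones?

Yes

A minor third = 3 semitones = an augmented second; enharmonically equal.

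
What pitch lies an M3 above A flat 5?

C 6

The third takes the letter from A up to C.
A major third spans 4 semitones, so from Ab5 the target pitch is C6.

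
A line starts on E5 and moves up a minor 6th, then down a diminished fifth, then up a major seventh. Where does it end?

A minor sixth up from E5 is C6.
C6 down a diminished fifth → F#5 (6 semitones).
A major seventh up from F#5 is E#6.

E#6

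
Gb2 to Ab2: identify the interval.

major 2nd

G to A spans two letter names (G-A) — that makes it a second of some quality.
Gb2 to Ab2 is 2 semitones, matching the major second exactly, so the quality is major.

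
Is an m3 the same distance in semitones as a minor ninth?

A minor third spans 3 semitones; a minor ninth spans 13 semitones. They differ by 10.

No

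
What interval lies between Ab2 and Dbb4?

A to D spans four letter names (A-B-C-D), plus an octave: an eleventh.
A perfect eleventh would be 17 semitones; Ab2 to Dbb4 is 16, one semitone narrower, so the interval is diminished.
(Equivalently, a compound diminished fourth: a diminished fourth plus an octave.)

d11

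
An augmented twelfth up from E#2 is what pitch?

Five letters up from E (plus an octave) reaches B.
An augmented twelfth is 20 semitones; 20 semitones up from E#2 gives B##3.

B##3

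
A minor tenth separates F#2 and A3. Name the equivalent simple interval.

minor third

Subtracting seven from the interval number removes an octave: 10 − 7 = 3.
Quality carries through unchanged, so the simple form is a minor third.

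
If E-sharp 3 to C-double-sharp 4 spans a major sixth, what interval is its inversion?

The rule of nine gives the new number: 9 − 6 = 3, so a sixth becomes a third.
Quality inverts too: major becomes minor. That makes the inversion a minor third.

minor 3rd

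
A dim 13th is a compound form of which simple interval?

Each octave removed subtracts seven from the number: 13 − 7 = 6.
Quality carries through unchanged, so the simple form is a diminished sixth.

diminished sixth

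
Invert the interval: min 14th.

First reduce the compound minor fourteenth to its simple form, a minor seventh.
Interval numbers invert to sum to nine: 7 + 2 = 9, so a seventh inverts to a second.
Quality inverts too: minor becomes major. That makes the inversion a major second.

M2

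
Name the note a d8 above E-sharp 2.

E 3

The letter stays E (same as the start), shifted an octave up.
Moving 11 semitones up from E#2 (the size of a diminished octave) reaches E3.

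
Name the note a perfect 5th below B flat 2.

Counting five letter names down from B lands on E.
Moving 7 semitones down from Bb2 (the size of a perfect fifth) reaches Eb2.

E flat 2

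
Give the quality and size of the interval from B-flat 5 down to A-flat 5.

Descending from Bb5 to Ab5 is the same interval as ascending Ab5 to Bb5.
A to B spans two letter names (A-B) — that makes it a second of some quality.
Ab5 to Bb5 is 2 semitones, matching the major second exactly, so the quality is major.

M2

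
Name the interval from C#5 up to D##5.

augmented second

C to D spans two letter names (C-D), so the interval is some kind of second.
The major second is 2 semitones; here we have 3, one semitone wider: augmented.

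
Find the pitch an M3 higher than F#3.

A#3

Three letter names up from F: A.
A major third is 4 semitones; 4 semitones up from F#3 gives A#3.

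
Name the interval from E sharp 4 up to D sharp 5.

E to D spans seven letter names (E-F-G-A-B-C-D): a seventh.
A major seventh would be 11 semitones, but E#4 to D#5 is 10 — one semitone narrower, making it a minor seventh.

minor seventh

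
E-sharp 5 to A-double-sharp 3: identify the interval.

diminished 12th

Descending from E#5 to A##3 is the same interval as ascending A##3 to E#5.
A to E spans five letter names (A-B-C-D-E), plus an octave, so the interval is some kind of twelfth.
The perfect twelfth is 19 semitones; here we have 18, one semitone narrower: diminished.
(Equivalently, a compound diminished fifth: a diminished fifth plus an octave.)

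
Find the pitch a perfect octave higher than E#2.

An octave keeps the letter name E, an octave up from E.
A perfect octave is 12 semitones; 12 semitones up from E#2 gives E#3.

E#3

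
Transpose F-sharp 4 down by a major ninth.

E 3

Counting two letter names plus an octave down from F lands on E.
Moving 14 semitones down from F#4 (the size of a major ninth) reaches E3.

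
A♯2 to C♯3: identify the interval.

A to C spans three letter names (A-B-C), so the interval is some kind of third.
At 3 semitones, A#2→C#3 falls one short of a major third: minor.

minor 3rd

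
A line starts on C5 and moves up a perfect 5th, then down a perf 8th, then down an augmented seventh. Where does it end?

Abb3

A perfect fifth up from C5 is G5.
Down a perfect octave from G5: G4 (12 semitones down).
An augmented seventh down from G4 is Abb3.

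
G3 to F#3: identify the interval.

minor second

Descending from G3 to F#3 is the same interval as ascending F#3 to G3.
F to G spans two letter names (F-G) — that makes it a second of some quality.
F#3 to G3 is 1 semitone, a half step short of the major second (2), so this is minor.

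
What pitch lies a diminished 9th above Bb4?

Two letters up from B (plus an octave) reaches C.
A diminished ninth is 12 semitones; 12 semitones up from Bb4 gives Cbb6.

Cbb6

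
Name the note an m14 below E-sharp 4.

Counting seven letter names plus an octave down from E lands on F.
Moving 22 semitones down from E#4 (the size of a minor fourteenth) reaches F##2.

F-double-sharp 2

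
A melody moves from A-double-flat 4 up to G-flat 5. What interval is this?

major seventh

A to G spans seven letter names (A-B-C-D-E-F-G), so the interval is some kind of seventh.
Counting semitones, Abb4→Gb5 is 11, which is the major seventh.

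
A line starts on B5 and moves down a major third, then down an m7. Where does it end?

A major third down from B5 is G5.
A minor seventh down from G5 is A4.

A4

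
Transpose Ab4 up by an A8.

An octave keeps the letter name A, an octave up from A.
Moving 13 semitones up from Ab4 (the size of an augmented octave) reaches A5.

A5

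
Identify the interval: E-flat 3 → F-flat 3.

minor second

E to F spans two letter names (E-F), so the interval is some kind of second.
A major second would be 2 semitones, but Eb3 to Fb3 is 1 — one semitone narrower, making it a minor second.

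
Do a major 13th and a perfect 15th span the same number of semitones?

No

21 semitones (major thirteenth) vs 24 semitones (perfect fifteenth): not equal.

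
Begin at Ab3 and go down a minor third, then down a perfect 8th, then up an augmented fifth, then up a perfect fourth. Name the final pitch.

Ab3 down a minor third → F3 (3 semitones).
A perfect octave down from F3 is F2.
Up an augmented fifth from F2: C#3 (8 semitones up).
Up a perfect fourth from C#3: F#3 (5 semitones up).

F#3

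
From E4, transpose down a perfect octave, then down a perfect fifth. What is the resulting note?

Down a perfect octave from E4: E3 (12 semitones down).
A perfect fifth down from E3 is A2.

A2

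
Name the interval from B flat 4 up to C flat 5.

B to C spans two letter names (B-C) — that makes it a second of some quality.
Bb4 to Cb5 is 1 semitone, a half step short of the major second (2), so this is minor.

minor 2nd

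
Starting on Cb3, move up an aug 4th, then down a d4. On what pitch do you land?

C#3

An augmented fourth up from Cb3 is F3.
F3 down a diminished fourth → C#3 (4 semitones).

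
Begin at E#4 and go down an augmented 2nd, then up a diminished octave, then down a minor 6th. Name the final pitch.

E#4 down an augmented second → D4 (3 semitones).
Up a diminished octave from D4: Db5 (11 semitones up).
A minor sixth down from Db5 is F4.

F4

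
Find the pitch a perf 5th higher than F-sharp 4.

The fifth takes the letter from F up to C.
A perfect fifth spans 7 semitones, so from F#4 the target pitch is C#5.

C-sharp 5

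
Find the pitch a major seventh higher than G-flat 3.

Seven letter names up from G: F.
Moving 11 semitones up from Gb3 (the size of a major seventh) reaches F4.

F 4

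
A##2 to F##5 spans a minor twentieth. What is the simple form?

Subtracting seven from the interval number removes an octave: 20 − 14 = 6.
Quality carries through unchanged, so the simple form is a minor sixth.

minor 6th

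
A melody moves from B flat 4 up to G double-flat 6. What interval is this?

diminished thirteenth

B to G spans six letter names (B-C-D-E-F-G), plus an octave — that makes it a thirteenth of some quality.
A major thirteenth would be 21 semitones; Bb4 to Gbb6 is 19, two semitones narrower, so the interval is diminished.
(Equivalently, a compound diminished sixth: a diminished sixth plus an octave.)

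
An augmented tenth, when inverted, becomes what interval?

d6

First reduce the compound augmented tenth to its simple form, an augmented third.
Inverted interval numbers add to nine, so a third pairs with a sixth (3 + 6 = 9).
Quality inverts too: augmented becomes diminished. That makes the inversion a diminished sixth.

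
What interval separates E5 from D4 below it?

M9

Descending from E5 to D4 is the same interval as ascending D4 to E5.
D to E spans two letter names (D-E), plus an octave: a ninth.
The major ninth spans 14 semitones, and D4 to E5 is exactly 14 semitones — so this is a major ninth.
(Equivalently, a compound major second: a major second plus an octave.)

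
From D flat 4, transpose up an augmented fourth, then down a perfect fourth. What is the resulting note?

D 4

Db4 up an augmented fourth → G4 (6 semitones).
A perfect fourth down from G4 is D4.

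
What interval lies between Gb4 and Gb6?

G to G is the same letter name, plus 2 octaves — that makes it a fifteenth of some quality.
Counting semitones, Gb4→Gb6 is 24, which is the perfect fifteenth.
(Equivalently, a compound perfect octave: a perfect octave plus an octave.)

perfect 15th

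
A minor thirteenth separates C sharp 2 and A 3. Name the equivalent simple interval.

minor 6th

Take out an octave (7 from the number): 13 − 7 = 6.
That makes a minor thirteenth a compound minor sixth — an octave plus a minor sixth.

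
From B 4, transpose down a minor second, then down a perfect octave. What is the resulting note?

B4 down a minor second → A#4 (1 semitone).
Down a perfect octave from A#4: A#3 (12 semitones down).

A sharp 3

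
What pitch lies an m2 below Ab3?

Two letter names down from A: G.
A minor second spans 1 semitone, so from Ab3 the target pitch is G3.

G3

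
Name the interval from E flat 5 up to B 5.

A5

E to B spans five letter names (E-F-G-A-B) — that makes it a fifth of some quality.
A perfect fifth would be 7 semitones; Eb5 to B5 is 8, one semitone wider, so the interval is augmented.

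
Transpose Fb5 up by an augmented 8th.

For an octave the letter name doesn't change: still F, an octave up.
An augmented octave spans 13 semitones, so from Fb5 the target pitch is F6.

F6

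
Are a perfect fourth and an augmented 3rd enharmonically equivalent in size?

Yes

A perfect fourth = 5 semitones = an augmented third; enharmonically equal.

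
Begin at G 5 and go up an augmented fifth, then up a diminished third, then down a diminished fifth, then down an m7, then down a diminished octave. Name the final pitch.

C double-sharp 4

Up an augmented fifth from G5: D#6 (8 semitones up).
D#6 up a diminished third → F6 (2 semitones).
A diminished fifth down from F6 is B5.
B5 down a minor seventh → C#5 (10 semitones).
C#5 down a diminished octave → C##4 (11 semitones).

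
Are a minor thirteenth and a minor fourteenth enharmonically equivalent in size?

20 semitones (minor thirteenth) vs 22 semitones (minor fourteenth): not equal.

No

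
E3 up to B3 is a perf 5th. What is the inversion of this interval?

Inverted interval numbers add to nine, so a fifth pairs with a fourth (5 + 4 = 9).
Quality inverts too: perfect stays perfect. That makes the inversion a perfect fourth.

perfect fourth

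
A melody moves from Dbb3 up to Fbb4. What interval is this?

minor tenth

D to F spans three letter names (D-E-F), plus an octave, so the interval is some kind of tenth.
Dbb3 to Fbb4 is 15 semitones, a half step short of the major tenth (16), so this is minor.
(Equivalently, a compound minor third: a minor third plus an octave.)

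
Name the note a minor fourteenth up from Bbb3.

Abb5

Counting seven letter names plus an octave up from B lands on A.
Moving 22 semitones up from Bbb3 (the size of a minor fourteenth) reaches Abb5.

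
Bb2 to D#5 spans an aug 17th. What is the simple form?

augmented 3rd

Subtracting seven from the interval number removes an octave: 17 − 14 = 3.
Quality carries through unchanged, so the simple form is an augmented third.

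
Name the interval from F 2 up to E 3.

F to E spans seven letter names (F-G-A-B-C-D-E), so the interval is some kind of seventh.
F2 to E3 is 11 semitones, matching the major seventh exactly, so the quality is major.

major seventh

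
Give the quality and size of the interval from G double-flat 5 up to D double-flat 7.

G to D spans five letter names (G-A-B-C-D), plus an octave: a twelfth.
The perfect twelfth spans 19 semitones, and Gbb5 to Dbb7 is exactly 19 semitones — so this is a perfect twelfth.
(Equivalently, a compound perfect fifth: a perfect fifth plus an octave.)

perfect 12th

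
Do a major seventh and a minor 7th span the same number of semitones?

11 semitones (major seventh) vs 10 semitones (minor seventh): not equal.

No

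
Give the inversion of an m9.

First reduce the compound minor ninth to its simple form, a minor second.
Interval numbers invert to sum to nine: 2 + 7 = 9, so a second inverts to a seventh.
The quality also flips — minor becomes major — giving a major seventh.

major 7th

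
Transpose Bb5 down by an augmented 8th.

An octave keeps the letter name B, an octave down from B.
An augmented octave is 13 semitones; 13 semitones down from Bb5 gives Bbb4.

Bbb4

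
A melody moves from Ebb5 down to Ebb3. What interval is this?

perfect fifteenth

Descending from Ebb5 to Ebb3 is the same interval as ascending Ebb3 to Ebb5.
E to E is the same letter name, plus 2 octaves: a fifteenth.
Ebb3 to Ebb5 is 24 semitones, matching the perfect fifteenth exactly, so the quality is perfect.
(Equivalently, a compound perfect octave: a perfect octave plus an octave.)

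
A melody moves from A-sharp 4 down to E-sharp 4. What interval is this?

Descending from A#4 to E#4 is the same interval as ascending E#4 to A#4.
E to A spans four letter names (E-F-G-A) — that makes it a fourth of some quality.
E#4 to A#4 is 5 semitones, matching the perfect fourth exactly, so the quality is perfect.

P4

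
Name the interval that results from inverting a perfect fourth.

perfect 5th

The rule of nine gives the new number: 9 − 4 = 5, so a fourth becomes a fifth.
And perfect stays perfect under inversion, so we get a perfect fifth.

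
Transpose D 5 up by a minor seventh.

The seventh takes the letter from D up to C.
A minor seventh is 10 semitones; 10 semitones up from D5 gives C6.

C 6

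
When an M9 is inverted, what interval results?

minor seventh

First reduce the compound major ninth to its simple form, a major second.
The rule of nine gives the new number: 9 − 2 = 7, so a second becomes a seventh.
And major becomes minor under inversion, so we get a minor seventh.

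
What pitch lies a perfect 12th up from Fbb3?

Counting five letter names plus an octave up from F lands on C.
A perfect twelfth is 19 semitones; 19 semitones up from Fbb3 gives Cbb5.

Cbb5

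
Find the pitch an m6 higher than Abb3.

The sixth takes the letter from A up to F.
A minor sixth is 8 semitones; 8 semitones up from Abb3 gives Fbb4.

Fbb4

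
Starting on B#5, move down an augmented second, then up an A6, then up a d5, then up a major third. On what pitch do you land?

An augmented second down from B#5 is A5.
An augmented sixth up from A5 is F##6.
Up a diminished fifth from F##6: C#7 (6 semitones up).
Up a major third from C#7: E#7 (4 semitones up).

E#7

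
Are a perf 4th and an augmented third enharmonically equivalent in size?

A perfect fourth spans 5 semitones, and an augmented third also spans 5 semitones — they're enharmonic.

Yes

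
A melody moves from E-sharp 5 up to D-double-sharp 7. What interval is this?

E to D spans seven letter names (E-F-G-A-B-C-D), plus an octave — that makes it a fourteenth of some quality.
Counting semitones, E#5→D##7 is 23, which is the major fourteenth.
(Equivalently, a compound major seventh: a major seventh plus an octave.)

M14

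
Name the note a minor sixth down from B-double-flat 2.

D-flat 2

Counting six letter names down from B lands on D.
A minor sixth spans 8 semitones, so from Bbb2 the target pitch is Db2.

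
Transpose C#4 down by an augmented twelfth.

F2

Counting five letter names plus an octave down from C lands on F.
An augmented twelfth is 20 semitones; 20 semitones down from C#4 gives F2.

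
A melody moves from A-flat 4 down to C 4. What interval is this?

minor sixth

Descending from Ab4 to C4 is the same interval as ascending C4 to Ab4.
C to A spans six letter names (C-D-E-F-G-A) — that makes it a sixth of some quality.
At 8 semitones, C4→Ab4 falls one short of a major sixth: minor.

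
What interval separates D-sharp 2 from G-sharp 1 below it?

Descending from D#2 to G#1 is the same interval as ascending G#1 to D#2.
G to D spans five letter names (G-A-B-C-D): a fifth.
The perfect fifth spans 7 semitones, and G#1 to D#2 is exactly 7 semitones — so this is a perfect fifth.

perfect 5th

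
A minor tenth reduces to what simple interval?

Subtracting seven from the interval number removes an octave: 10 − 7 = 3.
So a minor tenth is an octave plus a minor third. The quality is unchanged.

minor third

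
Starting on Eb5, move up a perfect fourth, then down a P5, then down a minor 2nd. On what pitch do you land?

C5

A perfect fourth up from Eb5 is Ab5.
A perfect fifth down from Ab5 is Db5.
A minor second down from Db5 is C5.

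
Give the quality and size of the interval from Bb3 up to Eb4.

B to E spans four letter names (B-C-D-E), so the interval is some kind of fourth.
The perfect fourth spans 5 semitones, and Bb3 to Eb4 is exactly 5 semitones — so this is a perfect fourth.

perfect 4th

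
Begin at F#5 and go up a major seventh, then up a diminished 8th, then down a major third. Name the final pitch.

F#5 up a major seventh → E#6 (11 semitones).
E#6 up a diminished octave → E7 (11 semitones).
Down a major third from E7: C7 (4 semitones down).

C7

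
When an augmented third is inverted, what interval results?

diminished sixth

Inverted interval numbers add to nine, so a third pairs with a sixth (3 + 6 = 9).
The quality also flips — augmented becomes diminished — giving a diminished sixth.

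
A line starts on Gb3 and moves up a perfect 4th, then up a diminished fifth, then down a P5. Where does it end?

A perfect fourth up from Gb3 is Cb4.
Up a diminished fifth from Cb4: Gbb4 (6 semitones up).
Gbb4 down a perfect fifth → Cbb4 (7 semitones).

Cbb4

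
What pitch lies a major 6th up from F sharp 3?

D sharp 4

Six letter names up from F: D.
A major sixth is 9 semitones; 9 semitones up from F#3 gives D#4.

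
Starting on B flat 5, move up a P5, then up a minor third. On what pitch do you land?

A flat 6

Bb5 up a perfect fifth → F6 (7 semitones).
Up a minor third from F6: Ab6 (3 semitones up).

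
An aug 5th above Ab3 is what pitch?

The fifth takes the letter from A up to E.
Moving 8 semitones up from Ab3 (the size of an augmented fifth) reaches E4.

E4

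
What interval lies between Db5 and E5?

augmented second

D to E spans two letter names (D-E): a second.
A major second would be 2 semitones; Db5 to E5 is 3, one semitone wider, so the interval is augmented.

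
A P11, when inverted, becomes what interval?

perfect fifth

First reduce the compound perfect eleventh to its simple form, a perfect fourth.
Inverted interval numbers add to nine, so a fourth pairs with a fifth (4 + 5 = 9).
The quality also flips — perfect stays perfect — giving a perfect fifth.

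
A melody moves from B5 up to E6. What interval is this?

B to E spans four letter names (B-C-D-E) — that makes it a fourth of some quality.
Counting semitones, B5→E6 is 5, which is the perfect fourth.

perfect fourth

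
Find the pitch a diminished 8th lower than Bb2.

B1

For an octave the letter name doesn't change: still B, an octave down.
A diminished octave spans 11 semitones, so from Bb2 the target pitch is B1.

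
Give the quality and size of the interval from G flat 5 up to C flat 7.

G to C spans four letter names (G-A-B-C), plus an octave, so the interval is some kind of eleventh.
Counting semitones, Gb5→Cb7 is 17, which is the perfect eleventh.
(Equivalently, a compound perfect fourth: a perfect fourth plus an octave.)

perfect eleventh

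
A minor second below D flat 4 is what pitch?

C 4

Counting two letter names down from D lands on C.
A minor second is 1 semitone; 1 semitone down from Db4 gives C4.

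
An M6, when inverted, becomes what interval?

minor third

Inverted interval numbers add to nine, so a sixth pairs with a third (6 + 3 = 9).
Quality inverts too: major becomes minor. That makes the inversion a minor third.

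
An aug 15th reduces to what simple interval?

A8

Take out an octave (7 from the number): 15 − 7 = 8.
That makes an augmented fifteenth a compound augmented octave — an octave plus an augmented octave.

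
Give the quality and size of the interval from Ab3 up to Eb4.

perfect fifth

A to E spans five letter names (A-B-C-D-E), so the interval is some kind of fifth.
Ab3 to Eb4 is 7 semitones, matching the perfect fifth exactly, so the quality is perfect.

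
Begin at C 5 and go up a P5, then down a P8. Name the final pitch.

G 4

Up a perfect fifth from C5: G5 (7 semitones up).
G5 down a perfect octave → G4 (12 semitones).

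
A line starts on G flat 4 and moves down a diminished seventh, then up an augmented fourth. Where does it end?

D sharp 4

A diminished seventh down from Gb4 is A3.
An augmented fourth up from A3 is D#4.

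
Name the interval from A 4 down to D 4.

Descending from A4 to D4 is the same interval as ascending D4 to A4.
D to A spans five letter names (D-E-F-G-A) — that makes it a fifth of some quality.
D4 to A4 is 7 semitones, matching the perfect fifth exactly, so the quality is perfect.

perfect fifth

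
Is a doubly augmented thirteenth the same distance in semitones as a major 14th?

A doubly augmented thirteenth = 23 semitones = a major fourteenth; enharmonically equal.

Yes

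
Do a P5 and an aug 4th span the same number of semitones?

No

A perfect fifth is 7 semitones but an augmented fourth is 6 semitones — different sizes.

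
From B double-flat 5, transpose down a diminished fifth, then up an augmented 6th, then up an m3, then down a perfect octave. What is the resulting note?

E 5

Bbb5 down a diminished fifth → Eb5 (6 semitones).
An augmented sixth up from Eb5 is C#6.
C#6 up a minor third → E6 (3 semitones).
A perfect octave down from E6 is E5.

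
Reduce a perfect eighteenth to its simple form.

perfect 4th

Take out 2 octaves (14 from the number): 18 − 14 = 4.
Quality carries through unchanged, so the simple form is a perfect fourth.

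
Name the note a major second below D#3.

Counting two letter names down from D lands on C.
A major second is 2 semitones; 2 semitones down from D#3 gives C#3.

C#3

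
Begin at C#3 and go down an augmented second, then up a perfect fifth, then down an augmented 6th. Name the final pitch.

Abb2

Down an augmented second from C#3: Bb2 (3 semitones down).
Bb2 up a perfect fifth → F3 (7 semitones).
F3 down an augmented sixth → Abb2 (10 semitones).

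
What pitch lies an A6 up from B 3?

G-double-sharp 4

The sixth takes the letter from B up to G.
An augmented sixth spans 10 semitones, so from B3 the target pitch is G##4.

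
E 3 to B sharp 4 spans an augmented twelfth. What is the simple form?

Take out an octave (7 from the number): 12 − 7 = 5.
Quality carries through unchanged, so the simple form is an augmented fifth.

A5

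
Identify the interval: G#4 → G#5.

G to G is the same letter name, plus an octave, so the interval is some kind of octave.
The perfect octave spans 12 semitones, and G#4 to G#5 is exactly 12 semitones — so this is a perfect octave.

P8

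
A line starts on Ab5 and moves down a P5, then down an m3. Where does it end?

Down a perfect fifth from Ab5: Db5 (7 semitones down).
Db5 down a minor third → Bb4 (3 semitones).

Bb4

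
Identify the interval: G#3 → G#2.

perfect octave

Descending from G#3 to G#2 is the same interval as ascending G#2 to G#3.
G to G is the same letter name, plus an octave — that makes it an octave of some quality.
G#2 to G#3 is 12 semitones, matching the perfect octave exactly, so the quality is perfect.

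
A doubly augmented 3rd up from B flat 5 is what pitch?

Counting three letter names up from B lands on D.
A doubly augmented third is 6 semitones; 6 semitones up from Bb5 gives D##6.

D double-sharp 6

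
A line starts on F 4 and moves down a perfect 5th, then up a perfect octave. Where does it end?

B flat 4

Down a perfect fifth from F4: Bb3 (7 semitones down).
Up a perfect octave from Bb3: Bb4 (12 semitones up).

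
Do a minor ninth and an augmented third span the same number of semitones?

No

13 semitones (minor ninth) vs 5 semitones (augmented third): not equal.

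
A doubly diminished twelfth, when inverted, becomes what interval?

doubly augmented fourth

First reduce the compound doubly diminished twelfth to its simple form, a doubly diminished fifth.
Inverted interval numbers add to nine, so a fifth pairs with a fourth (5 + 4 = 9).
Quality inverts too: doubly diminished becomes doubly augmented. That makes the inversion a doubly augmented fourth.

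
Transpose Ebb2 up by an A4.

The fourth takes the letter from E up to A.
Moving 6 semitones up from Ebb2 (the size of an augmented fourth) reaches Ab2.

Ab2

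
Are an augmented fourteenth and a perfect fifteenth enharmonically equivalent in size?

Yes

An augmented fourteenth = 24 semitones = a perfect fifteenth; enharmonically equal.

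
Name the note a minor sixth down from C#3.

Counting six letter names down from C lands on E.
A minor sixth is 8 semitones; 8 semitones down from C#3 gives E#2.

E#2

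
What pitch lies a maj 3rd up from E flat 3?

G 3

The third takes the letter from E up to G.
A major third spans 4 semitones, so from Eb3 the target pitch is G3.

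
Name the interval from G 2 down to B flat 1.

Descending from G2 to Bb1 is the same interval as ascending Bb1 to G2.
B to G spans six letter names (B-C-D-E-F-G): a sixth.
The major sixth spans 9 semitones, and Bb1 to G2 is exactly 9 semitones — so this is a major sixth.

major 6th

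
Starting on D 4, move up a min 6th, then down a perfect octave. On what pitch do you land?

B flat 3

D4 up a minor sixth → Bb4 (8 semitones).
A perfect octave down from Bb4 is Bb3.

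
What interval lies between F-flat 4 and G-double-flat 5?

F to G spans two letter names (F-G), plus an octave, so the interval is some kind of ninth.
Fb4 to Gbb5 is 13 semitones, a half step short of the major ninth (14), so this is minor.
(Equivalently, a compound minor second: a minor second plus an octave.)

m9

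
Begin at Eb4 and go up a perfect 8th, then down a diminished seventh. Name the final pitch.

Eb4 up a perfect octave → Eb5 (12 semitones).
Eb5 down a diminished seventh → F#4 (9 semitones).

F#4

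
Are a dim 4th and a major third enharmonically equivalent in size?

A diminished fourth = 4 semitones = a major third; enharmonically equal.

Yes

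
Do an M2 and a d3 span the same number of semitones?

Both span 2 semitones: a major second and a diminished third are the same chromatic distance.

Yes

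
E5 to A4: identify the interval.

Descending from E5 to A4 is the same interval as ascending A4 to E5.
A to E spans five letter names (A-B-C-D-E): a fifth.
A4 to E5 is 7 semitones, matching the perfect fifth exactly, so the quality is perfect.

perfect 5th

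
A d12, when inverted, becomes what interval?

augmented fourth

First reduce the compound diminished twelfth to its simple form, a diminished fifth.
Inverted interval numbers add to nine, so a fifth pairs with a fourth (5 + 4 = 9).
And diminished becomes augmented under inversion, so we get an augmented fourth.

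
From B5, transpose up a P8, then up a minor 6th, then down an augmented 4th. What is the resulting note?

Up a perfect octave from B5: B6 (12 semitones up).
A minor sixth up from B6 is G7.
An augmented fourth down from G7 is Db7.

Db7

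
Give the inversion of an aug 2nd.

Inverted interval numbers add to nine, so a second pairs with a seventh (2 + 7 = 9).
And augmented becomes diminished under inversion, so we get a diminished seventh.

diminished 7th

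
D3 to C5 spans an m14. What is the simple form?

m7

Each octave removed subtracts seven from the number: 14 − 7 = 7.
That makes a minor fourteenth a compound minor seventh — an octave plus a minor seventh.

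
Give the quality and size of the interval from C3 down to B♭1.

Descending from C3 to Bb1 is the same interval as ascending Bb1 to C3.
B to C spans two letter names (B-C), plus an octave — that makes it a ninth of some quality.
Counting semitones, Bb1→C3 is 14, which is the major ninth.
(Equivalently, a compound major second: a major second plus an octave.)

major ninth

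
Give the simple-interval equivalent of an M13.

Take out an octave (7 from the number): 13 − 7 = 6.
That makes a major thirteenth a compound major sixth — an octave plus a major sixth.

major 6th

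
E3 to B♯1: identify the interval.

Descending from E3 to B#1 is the same interval as ascending B#1 to E3.
B to E spans four letter names (B-C-D-E), plus an octave, so the interval is some kind of eleventh.
A perfect eleventh would be 17 semitones; B#1 to E3 is 16, one semitone narrower, so the interval is diminished.
(Equivalently, a compound diminished fourth: a diminished fourth plus an octave.)

diminished eleventh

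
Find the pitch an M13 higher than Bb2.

Counting six letter names plus an octave up from B lands on G.
A major thirteenth spans 21 semitones, so from Bb2 the target pitch is G4.

G4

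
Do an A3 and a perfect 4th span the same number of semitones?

Both span 5 semitones: an augmented third and a perfect fourth are the same chromatic distance.

Yes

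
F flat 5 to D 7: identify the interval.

F to D spans six letter names (F-G-A-B-C-D), plus an octave — that makes it a thirteenth of some quality.
The major thirteenth is 21 semitones; here we have 22, one semitone wider: augmented.
(Equivalently, a compound augmented sixth: an augmented sixth plus an octave.)

augmented 13th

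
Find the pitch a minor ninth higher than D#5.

E6

The ninth's letter: D up two letter names plus an octave → E.
Moving 13 semitones up from D#5 (the size of a minor ninth) reaches E6.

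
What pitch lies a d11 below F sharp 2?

C double-sharp 1

Four letters down from F (plus an octave) reaches C.
A diminished eleventh spans 16 semitones, so from F#2 the target pitch is C##1.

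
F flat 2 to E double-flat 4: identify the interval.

F to E spans seven letter names (F-G-A-B-C-D-E), plus an octave: a fourteenth.
At 22 semitones, Fb2→Ebb4 falls one short of a major fourteenth: minor.
(Equivalently, a compound minor seventh: a minor seventh plus an octave.)

minor 14th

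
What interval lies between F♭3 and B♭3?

F to B spans four letter names (F-G-A-B): a fourth.
Fb3 to Bb3 spans 6 semitones — one semitone wider than the perfect fourth (5) — giving an augmented fourth.

A4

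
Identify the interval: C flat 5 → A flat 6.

C to A spans six letter names (C-D-E-F-G-A), plus an octave: a thirteenth.
The major thirteenth spans 21 semitones, and Cb5 to Ab6 is exactly 21 semitones — so this is a major thirteenth.
(Equivalently, a compound major sixth: a major sixth plus an octave.)

major thirteenth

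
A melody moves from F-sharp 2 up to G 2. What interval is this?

m2

F to G spans two letter names (F-G): a second.
At 1 semitone, F#2→G2 falls one short of a major second: minor.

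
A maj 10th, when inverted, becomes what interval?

minor 6th

First reduce the compound major tenth to its simple form, a major third.
The rule of nine gives the new number: 9 − 3 = 6, so a third becomes a sixth.
The quality also flips — major becomes minor — giving a minor sixth.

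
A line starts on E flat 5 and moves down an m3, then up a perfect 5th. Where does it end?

G 5

Eb5 down a minor third → C5 (3 semitones).
A perfect fifth up from C5 is G5.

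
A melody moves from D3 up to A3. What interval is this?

D to A spans five letter names (D-E-F-G-A) — that makes it a fifth of some quality.
Counting semitones, D3→A3 is 7, which is the perfect fifth.

perfect 5th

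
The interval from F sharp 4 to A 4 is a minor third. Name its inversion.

Interval numbers invert to sum to nine: 3 + 6 = 9, so a third inverts to a sixth.
And minor becomes major under inversion, so we get a major sixth.

M6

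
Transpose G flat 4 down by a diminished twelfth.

C 3

The twelfth's letter: G down five letter names plus an octave → C.
A diminished twelfth is 18 semitones; 18 semitones down from Gb4 gives C3.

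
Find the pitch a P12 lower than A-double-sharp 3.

Five letters down from A (plus an octave) reaches D.
A perfect twelfth spans 19 semitones, so from A##3 the target pitch is D##2.

D-double-sharp 2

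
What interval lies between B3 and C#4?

B to C spans two letter names (B-C): a second.
The major second spans 2 semitones, and B3 to C#4 is exactly 2 semitones — so this is a major second.

major 2nd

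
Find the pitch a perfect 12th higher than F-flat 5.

C-flat 7

Counting five letter names plus an octave up from F lands on C.
Moving 19 semitones up from Fb5 (the size of a perfect twelfth) reaches Cb7.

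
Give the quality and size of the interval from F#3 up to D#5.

M13

F to D spans six letter names (F-G-A-B-C-D), plus an octave, so the interval is some kind of thirteenth.
F#3 to D#5 is 21 semitones, matching the major thirteenth exactly, so the quality is major.
(Equivalently, a compound major sixth: a major sixth plus an octave.)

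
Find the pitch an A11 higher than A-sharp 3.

D-double-sharp 5

Four letters up from A (plus an octave) reaches D.
An augmented eleventh spans 18 semitones, so from A#3 the target pitch is D##5.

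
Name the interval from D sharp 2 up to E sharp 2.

D to E spans two letter names (D-E): a second.
Counting semitones, D#2→E#2 is 2, which is the major second.

major second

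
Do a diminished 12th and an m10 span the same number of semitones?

A diminished twelfth is 18 semitones but a minor tenth is 15 semitones — different sizes.

No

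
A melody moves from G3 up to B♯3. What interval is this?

augmented third

G to B spans three letter names (G-A-B), so the interval is some kind of third.
G3 to B#3 spans 5 semitones — one semitone wider than the major third (4) — giving an augmented third.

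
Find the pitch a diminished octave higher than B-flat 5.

The letter stays B (same as the start), shifted an octave up.
Moving 11 semitones up from Bb5 (the size of a diminished octave) reaches Bbb6.

B-double-flat 6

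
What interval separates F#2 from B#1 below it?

Descending from F#2 to B#1 is the same interval as ascending B#1 to F#2.
B to F spans five letter names (B-C-D-E-F) — that makes it a fifth of some quality.
A perfect fifth would be 7 semitones; B#1 to F#2 is 6, one semitone narrower, so the interval is diminished.

diminished fifth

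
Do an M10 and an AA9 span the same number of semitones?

Yes

A major tenth spans 16 semitones, and a doubly augmented ninth also spans 16 semitones — they're enharmonic.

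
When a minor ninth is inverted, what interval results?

major 7th

First reduce the compound minor ninth to its simple form, a minor second.
Interval numbers invert to sum to nine: 2 + 7 = 9, so a second inverts to a seventh.
The quality also flips — minor becomes major — giving a major seventh.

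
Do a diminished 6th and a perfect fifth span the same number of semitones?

Both span 7 semitones: a diminished sixth and a perfect fifth are the same chromatic distance.

Yes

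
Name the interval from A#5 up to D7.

d11

A to D spans four letter names (A-B-C-D), plus an octave, so the interval is some kind of eleventh.
The perfect eleventh is 17 semitones; here we have 16, one semitone narrower: diminished.
(Equivalently, a compound diminished fourth: a diminished fourth plus an octave.)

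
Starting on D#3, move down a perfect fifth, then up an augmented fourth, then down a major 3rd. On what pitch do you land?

Down a perfect fifth from D#3: G#2 (7 semitones down).
G#2 up an augmented fourth → C##3 (6 semitones).
C##3 down a major third → A#2 (4 semitones).

A#2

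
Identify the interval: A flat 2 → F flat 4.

minor thirteenth

A to F spans six letter names (A-B-C-D-E-F), plus an octave: a thirteenth.
At 20 semitones, Ab2→Fb4 falls one short of a major thirteenth: minor.
(Equivalently, a compound minor sixth: a minor sixth plus an octave.)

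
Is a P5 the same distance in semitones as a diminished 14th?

A perfect fifth spans 7 semitones; a diminished fourteenth spans 21 semitones. They differ by 14.

No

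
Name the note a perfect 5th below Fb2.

Five letter names down from F: B.
A perfect fifth spans 7 semitones, so from Fb2 the target pitch is Bbb1.

Bbb1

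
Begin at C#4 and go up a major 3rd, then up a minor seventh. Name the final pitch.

A major third up from C#4 is E#4.
E#4 up a minor seventh → D#5 (10 semitones).

D#5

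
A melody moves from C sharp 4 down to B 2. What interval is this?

M9

Descending from C#4 to B2 is the same interval as ascending B2 to C#4.
B to C spans two letter names (B-C), plus an octave, so the interval is some kind of ninth.
Counting semitones, B2→C#4 is 14, which is the major ninth.
(Equivalently, a compound major second: a major second plus an octave.)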